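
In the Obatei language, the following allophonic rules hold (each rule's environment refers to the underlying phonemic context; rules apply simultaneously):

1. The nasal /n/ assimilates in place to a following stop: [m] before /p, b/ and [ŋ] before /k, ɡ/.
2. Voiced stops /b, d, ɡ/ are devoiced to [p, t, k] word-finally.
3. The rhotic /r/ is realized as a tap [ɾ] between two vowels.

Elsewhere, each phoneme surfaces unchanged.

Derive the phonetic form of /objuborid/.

/b/ — between /o/ and /j/; rule 2 does not apply here → [b].
/b/ (between /u/ and /o/) fails the environment for rule 2, so it stays [b].
/r/ (between /o/ and /i/): between two vowels, so rule 3 applies → [ɾ].
/d/ (word-final): word-finally, so rule 2 applies → [t].

[objuboɾit]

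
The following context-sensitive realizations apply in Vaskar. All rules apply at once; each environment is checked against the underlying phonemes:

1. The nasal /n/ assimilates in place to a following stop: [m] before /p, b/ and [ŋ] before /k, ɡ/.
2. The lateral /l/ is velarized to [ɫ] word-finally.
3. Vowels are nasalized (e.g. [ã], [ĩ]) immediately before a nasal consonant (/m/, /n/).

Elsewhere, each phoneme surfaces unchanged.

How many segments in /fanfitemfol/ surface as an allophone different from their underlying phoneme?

3

Segments that undergo a rule: /a/ → [ã] (rule 3); /e/ → [ẽ] (rule 3); /l/ → [ɫ] (rule 2).
All other segments surface unchanged.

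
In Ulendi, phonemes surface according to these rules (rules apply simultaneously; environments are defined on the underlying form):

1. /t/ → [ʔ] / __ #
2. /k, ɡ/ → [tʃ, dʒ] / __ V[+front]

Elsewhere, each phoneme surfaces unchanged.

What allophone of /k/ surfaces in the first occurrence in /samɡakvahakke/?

[k]

/k/ — between /a/ and /v/; rule 2 does not apply here → [k].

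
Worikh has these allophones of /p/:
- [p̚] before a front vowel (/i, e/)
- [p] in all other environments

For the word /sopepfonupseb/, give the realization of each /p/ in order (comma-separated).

[p̚], [p], [p]

Occurrence 1 (position 3): before a front vowel (/i, e/) → [p̚].
Occurrence 2 (position 5): no conditioning environment matches → elsewhere allophone [p].
Occurrence 3 (position 10): no conditioning environment matches → elsewhere allophone [p].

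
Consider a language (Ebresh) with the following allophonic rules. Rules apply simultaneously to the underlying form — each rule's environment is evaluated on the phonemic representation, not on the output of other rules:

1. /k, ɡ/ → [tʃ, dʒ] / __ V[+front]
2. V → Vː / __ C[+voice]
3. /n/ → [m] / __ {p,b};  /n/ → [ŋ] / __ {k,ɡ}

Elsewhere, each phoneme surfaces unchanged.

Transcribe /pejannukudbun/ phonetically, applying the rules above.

/e/ meets the environment for rule 2 (before a voiced consonant) → [eː].
/a/ meets the environment for rule 2 (before a voiced consonant) → [aː].
/n/ (between /a/ and /n/) is in the target of rule 3 but the environment (before a labial or velar stop) is not met → [n].
/n/ (between /n/ and /u/): rule 3 targets it, but not before a labial or velar stop → unchanged [n].
/u/ (between /n/ and /k/) fails the environment for rule 2, so it stays [u].
/k/ — between /u/ and /u/; rule 1 does not apply here → [k].
/u/ (between /k/ and /d/): before a voiced consonant, so rule 2 applies → [uː].
Rule 2 applies to /u/ (between /b/ and /n/: before a voiced consonant) → [uː].
/n/ (word-final) fails the environment for rule 3, so it stays [n].

[peːjaːnnukuːdbuːn]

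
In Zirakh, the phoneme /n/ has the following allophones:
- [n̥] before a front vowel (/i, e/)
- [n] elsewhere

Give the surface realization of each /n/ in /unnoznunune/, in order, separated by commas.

[n], [n], [n], [n], [n̥]

Occurrence 1 (position 2): no conditioning environment matches → elsewhere allophone [n].
Occurrence 2 (position 3): no conditioning environment matches → elsewhere allophone [n].
Occurrence 3 (position 6): no conditioning environment matches → elsewhere allophone [n].
Occurrence 4 (position 8): no conditioning environment matches → elsewhere allophone [n].
Occurrence 5 (position 10): before a front vowel (/i, e/) → [n̥].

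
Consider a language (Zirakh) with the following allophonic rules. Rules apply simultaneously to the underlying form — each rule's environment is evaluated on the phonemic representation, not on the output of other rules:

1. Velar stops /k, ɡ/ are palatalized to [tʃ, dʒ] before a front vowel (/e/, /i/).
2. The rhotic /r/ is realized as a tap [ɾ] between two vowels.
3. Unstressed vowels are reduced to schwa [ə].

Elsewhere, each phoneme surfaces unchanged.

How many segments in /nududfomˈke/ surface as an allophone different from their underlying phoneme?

4

Segments that undergo a rule: /u/ → [ə] (rule 3); /u/ → [ə] (rule 3); /o/ → [ə] (rule 3); /k/ → [tʃ] (rule 1).
All other segments surface unchanged.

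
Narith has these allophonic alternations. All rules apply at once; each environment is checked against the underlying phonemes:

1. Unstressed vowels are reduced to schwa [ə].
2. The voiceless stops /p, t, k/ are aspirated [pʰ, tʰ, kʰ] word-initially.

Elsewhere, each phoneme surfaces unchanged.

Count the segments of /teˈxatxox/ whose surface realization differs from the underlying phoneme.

Segments that undergo a rule: /t/ → [tʰ] (rule 2); /e/ → [ə] (rule 1); /o/ → [ə] (rule 1).
All other segments surface unchanged.

3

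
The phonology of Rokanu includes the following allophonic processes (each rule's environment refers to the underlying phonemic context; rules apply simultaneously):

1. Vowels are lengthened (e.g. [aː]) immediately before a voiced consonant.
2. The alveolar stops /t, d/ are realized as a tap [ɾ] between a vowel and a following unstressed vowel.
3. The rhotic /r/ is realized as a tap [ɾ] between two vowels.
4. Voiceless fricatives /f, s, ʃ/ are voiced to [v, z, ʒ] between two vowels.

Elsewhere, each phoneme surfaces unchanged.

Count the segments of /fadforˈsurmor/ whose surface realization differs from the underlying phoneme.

Segments that undergo a rule: /a/ → [aː] (rule 1); /o/ → [oː] (rule 1); /u/ → [uː] (rule 1); /o/ → [oː] (rule 1).
All other segments surface unchanged.

4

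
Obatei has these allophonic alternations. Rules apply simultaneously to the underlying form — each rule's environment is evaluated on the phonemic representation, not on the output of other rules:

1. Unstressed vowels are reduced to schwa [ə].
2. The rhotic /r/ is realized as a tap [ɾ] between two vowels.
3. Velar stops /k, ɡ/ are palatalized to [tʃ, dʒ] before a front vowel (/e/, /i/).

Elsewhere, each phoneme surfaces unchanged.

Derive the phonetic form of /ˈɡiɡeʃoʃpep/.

[ˈdʒidʒəʃəʃpəp]

Rule 3 applies to /ɡ/ (word-initial: before a front vowel) → [dʒ].
/i/ (between /ɡ/ and /ɡ/): rule 1 targets it, but not in an unstressed syllable → unchanged [i].
/ɡ/ (between /i/ and /e/): before a front vowel, so rule 3 applies → [dʒ].
/e/ — between /ɡ/ and /ʃ/, in an unstressed syllable — surfaces as [ə] (rule 1).
/ʃ/ — not in any rule's target class → [ʃ].
/o/ meets the environment for rule 1 (in an unstressed syllable) → [ə].
/ʃ/ (between /o/ and /p/) is unaffected → [ʃ].
/p/ (between /ʃ/ and /e/): no rule targets it → [p].
/e/ — between /p/ and /p/, in an unstressed syllable — surfaces as [ə] (rule 1).
/p/ (word-final) is unaffected → [p].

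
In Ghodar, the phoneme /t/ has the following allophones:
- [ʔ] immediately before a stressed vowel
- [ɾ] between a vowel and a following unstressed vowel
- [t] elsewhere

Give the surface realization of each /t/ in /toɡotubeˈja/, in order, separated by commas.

Occurrence 1 (position 1): no conditioning environment matches → elsewhere allophone [t].
Occurrence 2 (position 5): between a vowel and a following unstressed vowel → [ɾ].

[t], [ɾ]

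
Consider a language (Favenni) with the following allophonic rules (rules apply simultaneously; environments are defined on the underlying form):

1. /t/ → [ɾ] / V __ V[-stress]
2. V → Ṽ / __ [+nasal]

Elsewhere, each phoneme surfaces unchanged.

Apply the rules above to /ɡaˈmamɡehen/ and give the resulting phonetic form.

[ɡãˈmãmɡehẽn]

/ɡ/ (word-initial) is unaffected → [ɡ].
/a/ — between /ɡ/ and /m/, before a nasal consonant — surfaces as [ã] (rule 2).
/m/ (between /a/ and /a/): no rule targets it → [m].
/a/ (between /m/ and /m/) occurs before a nasal consonant → [ã] by rule 2.
/m/ (between /a/ and /ɡ/) is unaffected → [m].
/ɡ/ stays [ɡ].
/e/ (between /ɡ/ and /h/): rule 2 targets it, but not before a nasal consonant → unchanged [e].
/h/ (between /e/ and /e/): no rule targets it → [h].
Rule 2 applies to /e/ (between /h/ and /n/: before a nasal consonant) → [ẽ].
/n/ (word-final) is unaffected → [n].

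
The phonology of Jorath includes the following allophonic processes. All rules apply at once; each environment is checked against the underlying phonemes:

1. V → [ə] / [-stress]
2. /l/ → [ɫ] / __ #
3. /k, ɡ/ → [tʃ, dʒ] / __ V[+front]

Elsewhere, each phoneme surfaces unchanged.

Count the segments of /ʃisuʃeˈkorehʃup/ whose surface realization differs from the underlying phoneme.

Segments that undergo a rule: /i/ → [ə] (rule 1); /u/ → [ə] (rule 1); /e/ → [ə] (rule 1); /e/ → [ə] (rule 1); /u/ → [ə] (rule 1).
All other segments surface unchanged.

5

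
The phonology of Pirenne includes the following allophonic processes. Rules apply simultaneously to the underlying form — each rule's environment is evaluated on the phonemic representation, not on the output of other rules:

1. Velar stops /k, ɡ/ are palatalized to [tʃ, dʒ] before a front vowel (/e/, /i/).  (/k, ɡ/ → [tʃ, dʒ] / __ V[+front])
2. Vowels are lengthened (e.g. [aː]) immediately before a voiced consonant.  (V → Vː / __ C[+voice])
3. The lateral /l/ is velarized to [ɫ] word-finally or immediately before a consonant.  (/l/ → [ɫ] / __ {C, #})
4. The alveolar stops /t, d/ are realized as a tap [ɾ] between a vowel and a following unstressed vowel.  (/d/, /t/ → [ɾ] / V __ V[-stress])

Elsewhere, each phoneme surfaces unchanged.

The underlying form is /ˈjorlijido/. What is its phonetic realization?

/j/ — not in any rule's target class → [j].
/o/ (between /j/ and /r/) occurs before a voiced consonant → [oː] by rule 2.
/r/ — not in any rule's target class → [r].
/l/ (between /r/ and /i/) fails the environment for rule 3, so it stays [l].
/i/ — between /l/ and /j/, before a voiced consonant — surfaces as [iː] (rule 2).
/j/ — not in any rule's target class → [j].
Rule 2 applies to /i/ (between /j/ and /d/: before a voiced consonant) → [iː].
/d/ — between /i/ and /o/, between a vowel and a following unstressed vowel — surfaces as [ɾ] (rule 4).
/o/ (word-final) is in the target of rule 2 but the environment (before a voiced consonant) is not met → [o].

[ˈjoːrliːjiːɾo]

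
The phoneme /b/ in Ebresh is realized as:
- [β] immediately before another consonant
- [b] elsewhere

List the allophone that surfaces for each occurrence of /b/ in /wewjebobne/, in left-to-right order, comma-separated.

[b], [β]

Occurrence 1 (position 6): no conditioning environment matches → elsewhere allophone [b].
Occurrence 2 (position 8): immediately before another consonant → [β].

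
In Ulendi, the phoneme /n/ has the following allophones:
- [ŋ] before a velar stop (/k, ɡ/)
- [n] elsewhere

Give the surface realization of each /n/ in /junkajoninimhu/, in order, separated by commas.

Occurrence 1 (position 3): before a velar stop → [ŋ].
Occurrence 2 (position 8): no conditioning environment matches → elsewhere allophone [n].
Occurrence 3 (position 10): no conditioning environment matches → elsewhere allophone [n].

[ŋ], [n], [n]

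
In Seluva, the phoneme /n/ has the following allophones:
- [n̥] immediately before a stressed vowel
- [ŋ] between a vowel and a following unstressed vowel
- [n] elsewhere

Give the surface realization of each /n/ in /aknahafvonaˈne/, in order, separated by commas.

[n], [ŋ], [n̥]

Occurrence 1 (position 3): no conditioning environment matches → elsewhere allophone [n].
Occurrence 2 (position 10): between a vowel and a following unstressed vowel → [ŋ].
Occurrence 3 (position 12): immediately before a stressed vowel → [n̥].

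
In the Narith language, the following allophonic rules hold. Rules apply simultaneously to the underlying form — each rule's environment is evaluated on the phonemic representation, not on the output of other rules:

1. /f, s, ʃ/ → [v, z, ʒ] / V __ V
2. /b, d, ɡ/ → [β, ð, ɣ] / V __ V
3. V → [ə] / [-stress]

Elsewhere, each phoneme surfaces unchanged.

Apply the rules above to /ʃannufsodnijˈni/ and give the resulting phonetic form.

/ʃ/ — word-initial; rule 1 does not apply here → [ʃ].
/a/ (between /ʃ/ and /n/) occurs in an unstressed syllable → [ə] by rule 3.
/n/ (between /a/ and /n/) is unaffected → [n].
/n/ (between /n/ and /u/): no rule targets it → [n].
/u/ (between /n/ and /f/): in an unstressed syllable, so rule 3 applies → [ə].
/f/ (between /u/ and /s/) is in the target of rule 1 but the environment (between two vowels) is not met → [f].
/s/ (between /f/ and /o/) is in the target of rule 1 but the environment (between two vowels) is not met → [s].
/o/ (between /s/ and /d/): in an unstressed syllable, so rule 3 applies → [ə].
/d/ (between /o/ and /n/) is in the target of rule 2 but the environment (between two vowels) is not met → [d].
/n/ (between /d/ and /i/) is unaffected → [n].
/i/ — between /n/ and /j/, in an unstressed syllable — surfaces as [ə] (rule 3).
/j/ — not in any rule's target class → [j].
/n/ (between /j/ and /i/) is unaffected → [n].
/i/ (word-final) is in the target of rule 3 but the environment (in an unstressed syllable) is not met → [i].

[ʃənnəfsədnəjˈni]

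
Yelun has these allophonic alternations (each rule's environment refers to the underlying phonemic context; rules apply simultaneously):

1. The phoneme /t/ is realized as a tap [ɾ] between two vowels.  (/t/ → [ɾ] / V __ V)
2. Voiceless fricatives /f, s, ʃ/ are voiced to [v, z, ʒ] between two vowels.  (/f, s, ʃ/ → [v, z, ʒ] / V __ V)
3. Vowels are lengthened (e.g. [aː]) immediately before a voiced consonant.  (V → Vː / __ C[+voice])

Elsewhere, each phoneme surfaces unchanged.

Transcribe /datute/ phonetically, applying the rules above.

/a/ (between /d/ and /t/) is in the target of rule 3 but the environment (before a voiced consonant) is not met → [a].
/t/ (between /a/ and /u/): between two vowels, so rule 1 applies → [ɾ].
/u/ (between /t/ and /t/): rule 3 targets it, but not before a voiced consonant → unchanged [u].
/t/ (between /u/ and /e/): between two vowels, so rule 1 applies → [ɾ].
/e/ — word-final; rule 3 does not apply here → [e].

[daɾuɾe]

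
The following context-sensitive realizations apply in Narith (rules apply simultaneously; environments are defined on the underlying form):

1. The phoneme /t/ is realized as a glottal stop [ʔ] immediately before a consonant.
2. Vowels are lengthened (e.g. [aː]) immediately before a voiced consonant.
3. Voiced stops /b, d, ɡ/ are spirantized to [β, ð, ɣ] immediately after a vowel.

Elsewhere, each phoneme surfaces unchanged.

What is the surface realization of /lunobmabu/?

[luːnoːβmaːβu]

/l/ (word-initial) is unaffected → [l].
/u/ meets the environment for rule 2 (before a voiced consonant) → [uː].
/n/ (between /u/ and /o/) is unaffected → [n].
Rule 2 applies to /o/ (between /n/ and /b/: before a voiced consonant) → [oː].
/b/ meets the environment for rule 3 (immediately after a vowel) → [β].
/m/ (between /b/ and /a/) is unaffected → [m].
/a/ (between /m/ and /b/) occurs before a voiced consonant → [aː] by rule 2.
/b/ — between /a/ and /u/, immediately after a vowel — surfaces as [β] (rule 3).
/u/ — word-final; rule 2 does not apply here → [u].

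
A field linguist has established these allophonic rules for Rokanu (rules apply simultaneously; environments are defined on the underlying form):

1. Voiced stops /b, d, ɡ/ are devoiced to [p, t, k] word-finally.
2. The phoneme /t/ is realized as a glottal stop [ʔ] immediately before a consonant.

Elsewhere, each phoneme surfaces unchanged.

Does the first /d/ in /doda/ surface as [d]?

/d/ — word-initial; rule 1 does not apply here → [d].
The actual realization is [d], which matches [d].

Yes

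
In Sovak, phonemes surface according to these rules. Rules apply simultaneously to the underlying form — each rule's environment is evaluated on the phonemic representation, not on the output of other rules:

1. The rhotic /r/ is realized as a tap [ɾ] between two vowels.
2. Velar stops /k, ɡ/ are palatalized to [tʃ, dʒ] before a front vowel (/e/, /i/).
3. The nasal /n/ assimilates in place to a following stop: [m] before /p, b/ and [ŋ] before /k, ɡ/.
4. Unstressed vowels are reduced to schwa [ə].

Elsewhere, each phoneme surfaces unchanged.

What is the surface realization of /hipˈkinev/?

[həpˈtʃinəv]

/h/ (word-initial) is unaffected → [h].
Rule 4 applies to /i/ (between /h/ and /p/: in an unstressed syllable) → [ə].
/p/ (between /i/ and /k/) is unaffected → [p].
/k/ meets the environment for rule 2 (before a front vowel) → [tʃ].
/i/ (between /k/ and /n/) fails the environment for rule 4, so it stays [i].
/n/ (between /i/ and /e/): rule 3 targets it, but not before a labial or velar stop → unchanged [n].
/e/ — between /n/ and /v/, in an unstressed syllable — surfaces as [ə] (rule 4).
/v/ — not in any rule's target class → [v].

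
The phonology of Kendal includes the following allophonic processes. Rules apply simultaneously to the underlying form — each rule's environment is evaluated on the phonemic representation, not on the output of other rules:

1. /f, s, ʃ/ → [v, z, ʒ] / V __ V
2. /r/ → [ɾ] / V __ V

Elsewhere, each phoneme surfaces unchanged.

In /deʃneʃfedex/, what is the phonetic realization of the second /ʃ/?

/ʃ/ (between /e/ and /f/): rule 1 targets it, but not between two vowels → unchanged [ʃ].

[ʃ]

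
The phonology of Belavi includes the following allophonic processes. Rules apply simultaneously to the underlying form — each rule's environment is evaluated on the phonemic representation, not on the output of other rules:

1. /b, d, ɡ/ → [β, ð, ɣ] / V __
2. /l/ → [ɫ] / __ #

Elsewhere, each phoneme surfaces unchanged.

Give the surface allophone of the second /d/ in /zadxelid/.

/d/ — word-final, immediately after a vowel — surfaces as [ð] (rule 1).

[ð]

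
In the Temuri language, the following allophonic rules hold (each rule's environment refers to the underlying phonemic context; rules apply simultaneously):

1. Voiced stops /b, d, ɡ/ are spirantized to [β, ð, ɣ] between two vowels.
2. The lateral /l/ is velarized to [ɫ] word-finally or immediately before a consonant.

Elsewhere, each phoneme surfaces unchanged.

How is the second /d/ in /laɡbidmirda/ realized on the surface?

/d/ (between /r/ and /a/) is in the target of rule 1 but the environment (between two vowels) is not met → [d].

[d]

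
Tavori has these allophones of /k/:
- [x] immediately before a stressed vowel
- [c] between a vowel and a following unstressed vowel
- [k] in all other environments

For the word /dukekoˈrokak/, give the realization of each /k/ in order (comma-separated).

Occurrence 1 (position 3): between a vowel and a following unstressed vowel → [c].
Occurrence 2 (position 5): between a vowel and a following unstressed vowel → [c].
Occurrence 3 (position 9): between a vowel and a following unstressed vowel → [c].
Occurrence 4 (position 11): no conditioning environment matches → elsewhere allophone [k].

[c], [c], [c], [k]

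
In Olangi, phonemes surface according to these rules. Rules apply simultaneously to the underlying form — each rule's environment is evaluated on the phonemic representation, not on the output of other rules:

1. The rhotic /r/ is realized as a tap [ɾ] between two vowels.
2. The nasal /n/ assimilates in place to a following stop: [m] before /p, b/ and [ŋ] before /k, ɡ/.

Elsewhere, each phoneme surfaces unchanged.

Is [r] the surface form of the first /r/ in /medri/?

Yes

/r/ (between /d/ and /i/) fails the environment for rule 1, so it stays [r].
The actual realization is [r], which matches [r].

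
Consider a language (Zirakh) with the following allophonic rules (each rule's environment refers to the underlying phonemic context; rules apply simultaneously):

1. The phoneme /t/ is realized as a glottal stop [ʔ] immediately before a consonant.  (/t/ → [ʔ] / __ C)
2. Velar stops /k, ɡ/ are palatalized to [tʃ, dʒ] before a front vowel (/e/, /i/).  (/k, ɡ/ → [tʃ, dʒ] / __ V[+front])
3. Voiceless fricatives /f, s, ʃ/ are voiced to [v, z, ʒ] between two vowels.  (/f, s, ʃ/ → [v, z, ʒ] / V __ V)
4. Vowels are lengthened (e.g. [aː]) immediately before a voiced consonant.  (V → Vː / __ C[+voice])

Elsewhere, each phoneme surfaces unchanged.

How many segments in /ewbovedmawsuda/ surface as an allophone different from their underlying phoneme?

Segments that undergo a rule: /e/ → [eː] (rule 4); /o/ → [oː] (rule 4); /e/ → [eː] (rule 4); /a/ → [aː] (rule 4); /u/ → [uː] (rule 4).
All other segments surface unchanged.

5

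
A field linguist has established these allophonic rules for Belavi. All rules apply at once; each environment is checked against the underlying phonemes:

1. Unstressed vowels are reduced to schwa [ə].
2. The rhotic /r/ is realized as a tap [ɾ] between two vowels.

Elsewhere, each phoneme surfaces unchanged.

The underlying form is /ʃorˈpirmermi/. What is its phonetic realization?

/ʃ/ stays [ʃ].
/o/ (between /ʃ/ and /r/): in an unstressed syllable, so rule 1 applies → [ə].
/r/ — between /o/ and /p/; rule 2 does not apply here → [r].
/p/ — not in any rule's target class → [p].
/i/ (between /p/ and /r/): rule 1 targets it, but not in an unstressed syllable → unchanged [i].
/r/ (between /i/ and /m/) fails the environment for rule 2, so it stays [r].
/m/ — not in any rule's target class → [m].
/e/ meets the environment for rule 1 (in an unstressed syllable) → [ə].
/r/ (between /e/ and /m/): rule 2 targets it, but not between two vowels → unchanged [r].
/m/ stays [m].
/i/ (word-final): in an unstressed syllable, so rule 1 applies → [ə].

[ʃərˈpirmərmə]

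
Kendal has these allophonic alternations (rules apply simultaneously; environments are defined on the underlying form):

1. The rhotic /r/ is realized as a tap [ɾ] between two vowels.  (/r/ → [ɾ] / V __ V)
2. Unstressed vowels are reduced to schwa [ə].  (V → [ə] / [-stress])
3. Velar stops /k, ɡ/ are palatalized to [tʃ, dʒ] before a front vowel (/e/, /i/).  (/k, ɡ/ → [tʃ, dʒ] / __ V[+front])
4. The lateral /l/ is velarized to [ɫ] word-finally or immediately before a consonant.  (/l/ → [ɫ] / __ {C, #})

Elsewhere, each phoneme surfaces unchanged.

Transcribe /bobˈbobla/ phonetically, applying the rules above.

[bəbˈboblə]

/b/ (word-initial): no rule targets it → [b].
/o/ (between /b/ and /b/): in an unstressed syllable, so rule 2 applies → [ə].
/b/ (between /o/ and /b/): no rule targets it → [b].
/b/ — not in any rule's target class → [b].
/o/ — between /b/ and /b/; rule 2 does not apply here → [o].
/b/ (between /o/ and /l/): no rule targets it → [b].
/l/ (between /b/ and /a/): rule 4 targets it, but not word-finally or immediately before a consonant → unchanged [l].
/a/ (word-final) occurs in an unstressed syllable → [ə] by rule 2.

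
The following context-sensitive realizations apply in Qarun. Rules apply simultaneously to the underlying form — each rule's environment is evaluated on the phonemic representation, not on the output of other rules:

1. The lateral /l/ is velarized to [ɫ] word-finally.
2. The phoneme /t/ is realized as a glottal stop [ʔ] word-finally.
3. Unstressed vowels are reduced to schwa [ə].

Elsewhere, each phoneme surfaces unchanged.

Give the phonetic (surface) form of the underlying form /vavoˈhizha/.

Rule 3 applies to /a/ (between /v/ and /v/: in an unstressed syllable) → [ə].
/o/ (between /v/ and /h/): in an unstressed syllable, so rule 3 applies → [ə].
/i/ (between /h/ and /z/): rule 3 targets it, but not in an unstressed syllable → unchanged [i].
/a/ (word-final) occurs in an unstressed syllable → [ə] by rule 3.

[vəvəˈhizhə]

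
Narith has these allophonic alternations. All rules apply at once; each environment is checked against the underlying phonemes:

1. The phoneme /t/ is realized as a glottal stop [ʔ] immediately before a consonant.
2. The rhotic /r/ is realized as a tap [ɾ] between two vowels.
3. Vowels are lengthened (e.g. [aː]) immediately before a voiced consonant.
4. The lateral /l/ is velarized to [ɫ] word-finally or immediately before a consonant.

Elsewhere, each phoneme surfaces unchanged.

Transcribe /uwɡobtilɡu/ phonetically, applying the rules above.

/u/ — word-initial, before a voiced consonant — surfaces as [uː] (rule 3).
/w/ (between /u/ and /ɡ/): no rule targets it → [w].
/ɡ/ (between /w/ and /o/): no rule targets it → [ɡ].
/o/ (between /ɡ/ and /b/) occurs before a voiced consonant → [oː] by rule 3.
/b/ stays [b].
/t/ — between /b/ and /i/; rule 1 does not apply here → [t].
Rule 3 applies to /i/ (between /t/ and /l/: before a voiced consonant) → [iː].
/l/ (between /i/ and /ɡ/): word-finally or immediately before a consonant, so rule 4 applies → [ɫ].
/ɡ/ stays [ɡ].
/u/ (word-final): rule 3 targets it, but not before a voiced consonant → unchanged [u].

[uːwɡoːbtiːɫɡu]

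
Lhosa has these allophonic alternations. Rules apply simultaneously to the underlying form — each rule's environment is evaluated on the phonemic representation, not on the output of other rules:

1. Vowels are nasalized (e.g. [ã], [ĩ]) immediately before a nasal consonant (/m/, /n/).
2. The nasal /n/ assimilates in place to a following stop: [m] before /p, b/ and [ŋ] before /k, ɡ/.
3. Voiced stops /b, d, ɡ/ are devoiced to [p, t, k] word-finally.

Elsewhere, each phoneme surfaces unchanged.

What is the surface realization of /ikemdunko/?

/i/ (word-initial) fails the environment for rule 1, so it stays [i].
/k/ (between /i/ and /e/): no rule targets it → [k].
Rule 1 applies to /e/ (between /k/ and /m/: before a nasal consonant) → [ẽ].
/m/ — not in any rule's target class → [m].
/d/ — between /m/ and /u/; rule 3 does not apply here → [d].
/u/ — between /d/ and /n/, before a nasal consonant — surfaces as [ũ] (rule 1).
/n/ meets the environment for rule 2 (before a labial or velar stop) → [ŋ].
/k/ (between /n/ and /o/): no rule targets it → [k].
/o/ (word-final) fails the environment for rule 1, so it stays [o].

[ikẽmdũŋko]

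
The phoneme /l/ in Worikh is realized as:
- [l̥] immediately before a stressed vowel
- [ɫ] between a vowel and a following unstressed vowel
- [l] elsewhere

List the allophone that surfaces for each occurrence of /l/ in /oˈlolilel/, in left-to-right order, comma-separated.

Occurrence 1 (position 2): immediately before a stressed vowel → [l̥].
Occurrence 2 (position 4): between a vowel and a following unstressed vowel → [ɫ].
Occurrence 3 (position 6): between a vowel and a following unstressed vowel → [ɫ].
Occurrence 4 (position 8): no conditioning environment matches → elsewhere allophone [l].

[l̥], [ɫ], [ɫ], [l]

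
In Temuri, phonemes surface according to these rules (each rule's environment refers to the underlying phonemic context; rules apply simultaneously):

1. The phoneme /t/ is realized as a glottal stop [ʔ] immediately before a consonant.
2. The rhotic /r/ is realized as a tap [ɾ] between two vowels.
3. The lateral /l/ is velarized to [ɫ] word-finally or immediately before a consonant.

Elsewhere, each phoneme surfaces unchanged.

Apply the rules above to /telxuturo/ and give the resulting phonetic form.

[teɫxutuɾo]

/t/ (word-initial) is in the target of rule 1 but the environment (immediately before a consonant) is not met → [t].
/e/ (between /t/ and /l/): no rule targets it → [e].
/l/ — between /e/ and /x/, word-finally or immediately before a consonant — surfaces as [ɫ] (rule 3).
/x/ stays [x].
/u/ (between /x/ and /t/): no rule targets it → [u].
/t/ (between /u/ and /u/) fails the environment for rule 1, so it stays [t].
/u/ (between /t/ and /r/): no rule targets it → [u].
/r/ — between /u/ and /o/, between two vowels — surfaces as [ɾ] (rule 2).
/o/ stays [o].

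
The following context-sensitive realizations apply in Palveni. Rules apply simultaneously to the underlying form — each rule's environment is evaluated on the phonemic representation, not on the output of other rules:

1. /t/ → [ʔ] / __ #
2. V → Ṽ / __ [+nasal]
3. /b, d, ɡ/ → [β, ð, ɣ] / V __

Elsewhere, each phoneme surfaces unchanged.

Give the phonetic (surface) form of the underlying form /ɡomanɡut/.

[ɡõmãnɡuʔ]

/ɡ/ — word-initial; rule 3 does not apply here → [ɡ].
Rule 2 applies to /o/ (between /ɡ/ and /m/: before a nasal consonant) → [õ].
/a/ — between /m/ and /n/, before a nasal consonant — surfaces as [ã] (rule 2).
/ɡ/ (between /n/ and /u/) fails the environment for rule 3, so it stays [ɡ].
/u/ (between /ɡ/ and /t/) fails the environment for rule 2, so it stays [u].
/t/ — word-final, word-finally — surfaces as [ʔ] (rule 1).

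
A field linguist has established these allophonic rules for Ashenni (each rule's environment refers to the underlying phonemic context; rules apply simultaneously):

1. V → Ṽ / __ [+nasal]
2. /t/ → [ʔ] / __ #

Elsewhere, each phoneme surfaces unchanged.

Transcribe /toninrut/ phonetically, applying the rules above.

/t/ — word-initial; rule 2 does not apply here → [t].
Rule 1 applies to /o/ (between /t/ and /n/: before a nasal consonant) → [õ].
/n/ (between /o/ and /i/): no rule targets it → [n].
/i/ (between /n/ and /n/) occurs before a nasal consonant → [ĩ] by rule 1.
/n/ — not in any rule's target class → [n].
/r/ (between /n/ and /u/) is unaffected → [r].
/u/ (between /r/ and /t/): rule 1 targets it, but not before a nasal consonant → unchanged [u].
/t/ — word-final, word-finally — surfaces as [ʔ] (rule 2).

[tõnĩnruʔ]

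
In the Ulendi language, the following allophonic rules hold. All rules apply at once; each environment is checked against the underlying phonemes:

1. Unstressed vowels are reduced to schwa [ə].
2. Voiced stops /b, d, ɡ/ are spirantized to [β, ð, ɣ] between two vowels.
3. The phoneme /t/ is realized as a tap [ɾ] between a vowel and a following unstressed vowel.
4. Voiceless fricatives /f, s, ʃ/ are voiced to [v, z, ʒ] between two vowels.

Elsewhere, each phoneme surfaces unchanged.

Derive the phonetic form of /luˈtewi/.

[ləˈtewə]

/l/ stays [l].
/u/ — between /l/ and /t/, in an unstressed syllable — surfaces as [ə] (rule 1).
/t/ (between /u/ and /e/): rule 3 targets it, but not between a vowel and a following unstressed vowel → unchanged [t].
/e/ (between /t/ and /w/) fails the environment for rule 1, so it stays [e].
/w/ (between /e/ and /i/): no rule targets it → [w].
/i/ — word-final, in an unstressed syllable — surfaces as [ə] (rule 1).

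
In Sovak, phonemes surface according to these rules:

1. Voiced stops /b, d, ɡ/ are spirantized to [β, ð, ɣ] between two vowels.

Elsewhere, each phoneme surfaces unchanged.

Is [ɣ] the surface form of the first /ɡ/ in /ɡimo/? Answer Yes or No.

/ɡ/ (word-initial): rule 1 targets it, but not between two vowels → unchanged [ɡ].
The actual realization is [ɡ], not [ɣ].

No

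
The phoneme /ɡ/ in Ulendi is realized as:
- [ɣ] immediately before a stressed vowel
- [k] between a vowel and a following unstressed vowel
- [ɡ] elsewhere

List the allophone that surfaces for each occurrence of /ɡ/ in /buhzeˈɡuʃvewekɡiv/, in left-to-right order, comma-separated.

Occurrence 1 (position 6): immediately before a stressed vowel → [ɣ].
Occurrence 2 (position 14): no conditioning environment matches → elsewhere allophone [ɡ].

[ɣ], [ɡ]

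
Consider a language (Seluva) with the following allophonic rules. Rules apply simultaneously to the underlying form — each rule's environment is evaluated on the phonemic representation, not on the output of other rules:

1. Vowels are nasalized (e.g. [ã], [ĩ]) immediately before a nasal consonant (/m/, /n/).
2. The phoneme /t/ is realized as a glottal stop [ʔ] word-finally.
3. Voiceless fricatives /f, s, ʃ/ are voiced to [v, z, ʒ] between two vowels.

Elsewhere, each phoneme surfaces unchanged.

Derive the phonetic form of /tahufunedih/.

[tahuvũnedih]

/t/ (word-initial) fails the environment for rule 2, so it stays [t].
/a/ (between /t/ and /h/): rule 1 targets it, but not before a nasal consonant → unchanged [a].
/h/ (between /a/ and /u/): no rule targets it → [h].
/u/ (between /h/ and /f/) is in the target of rule 1 but the environment (before a nasal consonant) is not met → [u].
/f/ meets the environment for rule 3 (between two vowels) → [v].
/u/ — between /f/ and /n/, before a nasal consonant — surfaces as [ũ] (rule 1).
/n/ (between /u/ and /e/): no rule targets it → [n].
/e/ (between /n/ and /d/) is in the target of rule 1 but the environment (before a nasal consonant) is not met → [e].
/d/ (between /e/ and /i/): no rule targets it → [d].
/i/ (between /d/ and /h/): rule 1 targets it, but not before a nasal consonant → unchanged [i].
/h/ (word-final) is unaffected → [h].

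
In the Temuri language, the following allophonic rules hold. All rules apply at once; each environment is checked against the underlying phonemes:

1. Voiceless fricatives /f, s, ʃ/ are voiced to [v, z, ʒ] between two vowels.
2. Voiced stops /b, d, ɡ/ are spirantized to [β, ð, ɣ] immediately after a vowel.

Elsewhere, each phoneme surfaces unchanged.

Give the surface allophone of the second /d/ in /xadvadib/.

Rule 2 applies to /d/ (between /a/ and /i/: immediately after a vowel) → [ð].

[ð]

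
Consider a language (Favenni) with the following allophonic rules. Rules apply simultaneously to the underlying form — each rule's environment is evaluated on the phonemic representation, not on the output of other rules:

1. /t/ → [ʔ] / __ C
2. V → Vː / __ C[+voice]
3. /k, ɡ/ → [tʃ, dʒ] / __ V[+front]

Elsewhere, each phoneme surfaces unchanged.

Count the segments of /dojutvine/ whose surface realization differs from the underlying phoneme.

Segments that undergo a rule: /o/ → [oː] (rule 2); /t/ → [ʔ] (rule 1); /i/ → [iː] (rule 2).
All other segments surface unchanged.

3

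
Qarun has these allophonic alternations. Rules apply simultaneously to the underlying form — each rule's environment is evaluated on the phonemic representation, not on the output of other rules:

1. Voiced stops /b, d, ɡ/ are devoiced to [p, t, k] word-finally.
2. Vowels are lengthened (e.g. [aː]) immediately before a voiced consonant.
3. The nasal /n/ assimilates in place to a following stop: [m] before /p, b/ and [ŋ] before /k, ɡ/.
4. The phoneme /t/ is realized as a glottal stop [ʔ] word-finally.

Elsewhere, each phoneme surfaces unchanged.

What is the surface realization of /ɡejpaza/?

/ɡ/ (word-initial) is in the target of rule 1 but the environment (word-finally) is not met → [ɡ].
/e/ — between /ɡ/ and /j/, before a voiced consonant — surfaces as [eː] (rule 2).
/j/ stays [j].
/p/ — not in any rule's target class → [p].
/a/ — between /p/ and /z/, before a voiced consonant — surfaces as [aː] (rule 2).
/z/ (between /a/ and /a/) is unaffected → [z].
/a/ (word-final) fails the environment for rule 2, so it stays [a].

[ɡeːjpaːza]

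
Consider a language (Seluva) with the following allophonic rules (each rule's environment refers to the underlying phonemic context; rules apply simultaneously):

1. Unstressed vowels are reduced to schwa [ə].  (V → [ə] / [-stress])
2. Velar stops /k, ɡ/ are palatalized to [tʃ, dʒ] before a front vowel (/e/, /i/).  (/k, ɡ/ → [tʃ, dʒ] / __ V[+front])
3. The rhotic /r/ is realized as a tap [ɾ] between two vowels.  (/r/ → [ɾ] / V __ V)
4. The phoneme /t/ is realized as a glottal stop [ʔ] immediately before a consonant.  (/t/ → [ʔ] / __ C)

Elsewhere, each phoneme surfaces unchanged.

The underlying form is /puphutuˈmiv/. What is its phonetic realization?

[pəphətəˈmiv]

/p/ stays [p].
Rule 1 applies to /u/ (between /p/ and /p/: in an unstressed syllable) → [ə].
/p/ — not in any rule's target class → [p].
/h/ (between /p/ and /u/): no rule targets it → [h].
/u/ — between /h/ and /t/, in an unstressed syllable — surfaces as [ə] (rule 1).
/t/ (between /u/ and /u/) is in the target of rule 4 but the environment (immediately before a consonant) is not met → [t].
Rule 1 applies to /u/ (between /t/ and /m/: in an unstressed syllable) → [ə].
/m/ (between /u/ and /i/) is unaffected → [m].
/i/ (between /m/ and /v/) fails the environment for rule 1, so it stays [i].
/v/ (word-final): no rule targets it → [v].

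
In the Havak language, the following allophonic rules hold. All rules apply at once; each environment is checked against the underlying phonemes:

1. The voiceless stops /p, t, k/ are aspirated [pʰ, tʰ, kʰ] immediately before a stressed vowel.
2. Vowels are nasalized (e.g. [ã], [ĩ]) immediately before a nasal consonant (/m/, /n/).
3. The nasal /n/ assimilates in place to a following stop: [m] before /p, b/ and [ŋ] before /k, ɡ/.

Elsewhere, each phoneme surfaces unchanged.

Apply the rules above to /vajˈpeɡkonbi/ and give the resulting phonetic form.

/v/ — not in any rule's target class → [v].
/a/ — between /v/ and /j/; rule 2 does not apply here → [a].
/j/ stays [j].
Rule 1 applies to /p/ (between /j/ and /e/: immediately before a stressed vowel) → [pʰ].
/e/ (between /p/ and /ɡ/) fails the environment for rule 2, so it stays [e].
/ɡ/ (between /e/ and /k/): no rule targets it → [ɡ].
/k/ (between /ɡ/ and /o/) fails the environment for rule 1, so it stays [k].
/o/ (between /k/ and /n/): before a nasal consonant, so rule 2 applies → [õ].
/n/ — between /o/ and /b/, before a labial or velar stop — surfaces as [m] (rule 3).
/b/ stays [b].
/i/ (word-final) is in the target of rule 2 but the environment (before a nasal consonant) is not met → [i].

[vajˈpʰeɡkõmbi]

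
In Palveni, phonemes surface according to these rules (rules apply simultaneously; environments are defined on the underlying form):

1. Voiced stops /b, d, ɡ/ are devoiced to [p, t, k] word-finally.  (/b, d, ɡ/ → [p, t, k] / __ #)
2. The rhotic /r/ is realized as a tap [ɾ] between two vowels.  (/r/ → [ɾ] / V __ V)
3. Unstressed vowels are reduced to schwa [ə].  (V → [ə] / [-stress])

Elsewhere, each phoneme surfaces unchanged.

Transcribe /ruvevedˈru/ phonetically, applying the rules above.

[rəvəvədˈru]

/r/ — word-initial; rule 2 does not apply here → [r].
Rule 3 applies to /u/ (between /r/ and /v/: in an unstressed syllable) → [ə].
/v/ (between /u/ and /e/) is unaffected → [v].
/e/ — between /v/ and /v/, in an unstressed syllable — surfaces as [ə] (rule 3).
/v/ — not in any rule's target class → [v].
/e/ (between /v/ and /d/): in an unstressed syllable, so rule 3 applies → [ə].
/d/ — between /e/ and /r/; rule 1 does not apply here → [d].
/r/ (between /d/ and /u/) is in the target of rule 2 but the environment (between two vowels) is not met → [r].
/u/ (word-final) is in the target of rule 3 but the environment (in an unstressed syllable) is not met → [u].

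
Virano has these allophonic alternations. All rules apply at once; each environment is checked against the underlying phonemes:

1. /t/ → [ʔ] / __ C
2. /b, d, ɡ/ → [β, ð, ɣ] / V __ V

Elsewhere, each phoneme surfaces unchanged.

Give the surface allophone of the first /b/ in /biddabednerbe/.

[b]

/b/ (word-initial): rule 2 targets it, but not between two vowels → unchanged [b].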